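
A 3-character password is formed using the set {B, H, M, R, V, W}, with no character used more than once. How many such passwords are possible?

120

Choose and order 3 of the 6 symbols: the first character has 6 options, the next 5, then 4.
6 × 5 × 4 = 120.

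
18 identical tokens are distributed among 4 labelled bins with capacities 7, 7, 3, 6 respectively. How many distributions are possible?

By stars and bars, unrestricted non-negative solutions to x_1+…+x_4 = 18 number C(18+3,3) = 1330.
Subtract solutions that violate a single cap (substitute x_i' = x_i − (cap_i+1)): x_1 ≥ 8 gives C(13,3) = 286; x_2 ≥ 8 gives C(13,3) = 286; x_3 ≥ 4 gives C(17,3) = 680; x_4 ≥ 7 gives C(14,3) = 364. Together 1616.
Add back pairs where two caps are both exceeded: 10 + 84 + 20 + 84 + 20 + 120 = 338.
By inclusion–exclusion the count is 1330 − 1616 + 338 = 52.

52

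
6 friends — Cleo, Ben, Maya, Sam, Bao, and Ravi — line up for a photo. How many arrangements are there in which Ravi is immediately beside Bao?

240

Place the 4 others and the Ravi-Bao pair as 5 objects in a line; the pair has 2 internal arrangements.
That gives 2 × 5! = 2 × 120 = 240.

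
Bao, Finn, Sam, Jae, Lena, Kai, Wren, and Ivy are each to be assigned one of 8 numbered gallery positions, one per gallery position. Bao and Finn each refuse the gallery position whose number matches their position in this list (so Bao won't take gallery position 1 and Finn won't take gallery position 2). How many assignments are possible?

Let Aᵢ (for i ∈ {1, 2}) be the placements that put person i in their forbidden gallery position. Any j of these fix j positions, leaving (8−j)! ways to fill the rest, and there are C(2,j) ways to pick which j.
By inclusion–exclusion, the number of valid placements is Σ_{j=0}^{2} (−1)^j C(2,j)·(8−j)!.
Computing: 40320 − 10080 + 720 = 30960.

30960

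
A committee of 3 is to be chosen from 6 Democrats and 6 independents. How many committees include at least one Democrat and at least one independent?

180

Unrestricted: C(12,3) = 220 ways to pick any 3 of the 12.
Selections missing a whole group: no Democrats → C(6,3) = 20; no independents → C(6,3) = 20.
Both groups omitted at once is impossible, so 220 − 40 = 180.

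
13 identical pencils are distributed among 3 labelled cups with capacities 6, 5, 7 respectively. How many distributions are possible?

By stars and bars, unrestricted non-negative solutions to x_1+…+x_3 = 13 number C(13+2,2) = 105.
Subtract solutions that violate a single cap (substitute x_i' = x_i − (cap_i+1)): x_1 ≥ 7 gives C(8,2) = 28; x_2 ≥ 6 gives C(9,2) = 36; x_3 ≥ 8 gives C(7,2) = 21. Together 85.
Add back pairs where two caps are both exceeded: 1 + 0 + 0 = 1.
By inclusion–exclusion the count is 105 − 85 + 1 = 21.

21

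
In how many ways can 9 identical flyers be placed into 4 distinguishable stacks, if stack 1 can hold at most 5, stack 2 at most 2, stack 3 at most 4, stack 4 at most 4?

55

Ignoring the caps, the number of non-negative solutions to x_1+…+x_4 = 9 is C(12,3) = 220.
Subtract solutions that violate a single cap (substitute x_i' = x_i − (cap_i+1)): x_1 ≥ 6 gives C(6,3) = 20; x_2 ≥ 3 gives C(9,3) = 84; x_3 ≥ 5 gives C(7,3) = 35; x_4 ≥ 5 gives C(7,3) = 35. Together 174.
Add back pairs where two caps are both exceeded: 1 + 0 + 0 + 4 + 4 + 0 = 9.
By inclusion–exclusion the count is 220 − 174 + 9 = 55.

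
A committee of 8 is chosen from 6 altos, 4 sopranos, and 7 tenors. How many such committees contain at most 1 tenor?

Split by how many tenors are chosen (0 through 1).
Sum: C(7,0)·C(10,8) + C(7,1)·C(10,7) = 45 + 840 = 885.

885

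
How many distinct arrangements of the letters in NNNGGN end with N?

10

With the last slot taken by N, it remains to arrange the other 5 letters (NNGGN).
Those 5 letters have G appearing twice and N appearing 3 times, giving (5)!/(3!·2!) = 10.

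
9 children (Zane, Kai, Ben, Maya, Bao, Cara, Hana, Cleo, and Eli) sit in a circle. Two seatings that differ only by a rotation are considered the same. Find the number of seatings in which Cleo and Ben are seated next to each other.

10080

Treat {Cleo, Ben} as one unit (2 internal orders) and seat the resulting 8 units around the table: (7)! circular arrangements.
So 2 × (7)! = 2 × 5040 = 10080.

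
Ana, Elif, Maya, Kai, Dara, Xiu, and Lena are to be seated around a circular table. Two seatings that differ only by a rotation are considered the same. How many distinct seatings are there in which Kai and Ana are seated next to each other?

240

Treat {Kai, Ana} as one unit (2 internal orders) and seat the resulting 6 units around the table: (5)! circular arrangements.
So 2 × (5)! = 2 × 120 = 240.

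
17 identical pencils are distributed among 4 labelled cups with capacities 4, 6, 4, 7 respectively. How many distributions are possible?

35

Ignoring the caps, the number of non-negative solutions to x_1+…+x_4 = 17 is C(20,3) = 1140.
Subtract solutions that violate a single cap (substitute x_i' = x_i − (cap_i+1)): x_1 ≥ 5 gives C(15,3) = 455; x_2 ≥ 7 gives C(13,3) = 286; x_3 ≥ 5 gives C(15,3) = 455; x_4 ≥ 8 gives C(12,3) = 220. Together 1416.
Add back pairs where two caps are both exceeded: 56 + 120 + 35 + 56 + 10 + 35 = 312.
Subtract triples: 1 + 0 + 0 + 0 = 1.
By inclusion–exclusion the count is 1140 − 1416 + 312 − 1 = 35.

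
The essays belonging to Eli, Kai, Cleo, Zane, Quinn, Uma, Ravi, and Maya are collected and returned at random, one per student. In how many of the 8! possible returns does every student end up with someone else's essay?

14833

Let Aᵢ be the assignments in which student i gets their own essay. We want the size of the complement of A₁∪…∪A_8.
By inclusion–exclusion this is Σ_{j=0}^{8} (−1)^j C(8,j)·(8−j)!.
Computing: 40320 − 40320 + 20160 − 6720 + 1680 − 336 + 56 − 8 + 1 = 14833.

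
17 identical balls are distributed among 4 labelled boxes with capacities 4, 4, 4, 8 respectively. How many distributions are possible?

20

Without the upper bounds there are C(20,3) = 1140 ways to split 17 among 4 boxes.
Subtract solutions that violate a single cap (substitute x_i' = x_i − (cap_i+1)): x_1 ≥ 5 gives C(15,3) = 455; x_2 ≥ 5 gives C(15,3) = 455; x_3 ≥ 5 gives C(15,3) = 455; x_4 ≥ 9 gives C(11,3) = 165. Together 1530.
Add back pairs where two caps are both exceeded: 120 + 120 + 20 + 120 + 20 + 20 = 420.
Subtract triples: 10 + 0 + 0 + 0 = 10.
By inclusion–exclusion the count is 1140 − 1530 + 420 − 10 = 20.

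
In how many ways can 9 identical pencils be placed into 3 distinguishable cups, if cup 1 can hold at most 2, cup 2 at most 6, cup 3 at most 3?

6

Ignoring the caps, the number of non-negative solutions to x_1+…+x_3 = 9 is C(11,2) = 55.
Subtract solutions that violate a single cap (substitute x_i' = x_i − (cap_i+1)): x_1 ≥ 3 gives C(8,2) = 28; x_2 ≥ 7 gives C(4,2) = 6; x_3 ≥ 4 gives C(7,2) = 21. Together 55.
Add back pairs where two caps are both exceeded: 0 + 6 + 0 = 6.
By inclusion–exclusion the count is 55 − 55 + 6 = 6.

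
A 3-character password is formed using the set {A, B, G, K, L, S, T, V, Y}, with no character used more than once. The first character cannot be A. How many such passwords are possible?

448

The first character has 9−1 = 8 choices (anything except A).
The remaining 2 characters are filled from the other 8 symbols without repetition: 8 × 7 = 56.
Total: 8 × 56 = 448.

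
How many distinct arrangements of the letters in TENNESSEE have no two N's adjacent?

2940

Total arrangements of TENNESSEE: 9!/(4!·2!·2!) = 3780.
Arrangements with the N's together: treat NN as one letter, giving (8)!/(4!·2!) = 840.
Subtracting, 3780 − 840 = 2940 arrangements keep the N's apart.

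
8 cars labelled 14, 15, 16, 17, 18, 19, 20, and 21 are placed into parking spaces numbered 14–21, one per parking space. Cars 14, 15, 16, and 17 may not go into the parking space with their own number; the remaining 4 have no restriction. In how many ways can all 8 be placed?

24024

Let Aᵢ (for 14 ≤ i ≤ 17) be the placements that put car i in its forbidden parking space. Any j of these fix j positions, leaving (8−j)! ways to fill the rest, and there are C(4,j) ways to pick which j.
By inclusion–exclusion, the number of valid placements is Σ_{j=0}^{4} (−1)^j C(4,j)·(8−j)!.
Computing: 40320 − 20160 + 4320 − 480 + 24 = 24024.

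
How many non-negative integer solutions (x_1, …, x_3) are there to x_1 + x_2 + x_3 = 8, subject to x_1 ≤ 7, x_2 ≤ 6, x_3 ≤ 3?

26

By stars and bars, unrestricted non-negative solutions to x_1+…+x_3 = 8 number C(8+2,2) = 45.
Subtract solutions that violate a single cap (substitute x_i' = x_i − (cap_i+1)): x_1 ≥ 8 gives C(2,2) = 1; x_2 ≥ 7 gives C(3,2) = 3; x_3 ≥ 4 gives C(6,2) = 15. Together 19.
No two caps can be exceeded simultaneously, so the pair terms are all 0.
By inclusion–exclusion the count is 45 − 19 + 0 = 26.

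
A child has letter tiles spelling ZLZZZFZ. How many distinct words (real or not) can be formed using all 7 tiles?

42

Letter multiplicities in ZLZZZFZ: F×1, L×1, Z×5.
Dividing 7! = 5040 by 5! = 120 for the repeated letters gives 42.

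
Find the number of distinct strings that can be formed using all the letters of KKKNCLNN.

1120

Letter multiplicities in KKKNCLNN: C×1, K×3, L×1, N×3.
The number of distinct arrangements is 8!/(3!·3!) = 40320/36 = 1120.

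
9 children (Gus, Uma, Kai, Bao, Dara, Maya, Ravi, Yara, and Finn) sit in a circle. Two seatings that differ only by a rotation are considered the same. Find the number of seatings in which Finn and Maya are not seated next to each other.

All circular seatings of 9 people number (8)! = 40320.
Those with Finn next to Maya: fuse the pair into one unit and seat 8 units around a circle — 2·(7)! = 10080.
Subtracting, 40320 − 10080 = 30240.

30240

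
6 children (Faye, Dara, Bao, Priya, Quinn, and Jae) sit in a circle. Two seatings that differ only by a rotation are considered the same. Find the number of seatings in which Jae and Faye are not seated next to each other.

72

All circular seatings of 6 people number (5)! = 120.
Those with Jae next to Faye: fuse the pair into one unit and seat 5 units around a circle — 2·(4)! = 48.
Subtracting, 120 − 48 = 72.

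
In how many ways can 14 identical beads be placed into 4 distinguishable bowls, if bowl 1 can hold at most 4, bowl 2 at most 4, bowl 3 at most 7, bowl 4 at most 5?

75

Without the upper bounds there are C(17,3) = 680 ways to split 14 among 4 bowls.
Subtract solutions that violate a single cap (substitute x_i' = x_i − (cap_i+1)): x_1 ≥ 5 gives C(12,3) = 220; x_2 ≥ 5 gives C(12,3) = 220; x_3 ≥ 8 gives C(9,3) = 84; x_4 ≥ 6 gives C(11,3) = 165. Together 689.
Add back pairs where two caps are both exceeded: 35 + 4 + 20 + 4 + 20 + 1 = 84.
By inclusion–exclusion the count is 680 − 689 + 84 = 75.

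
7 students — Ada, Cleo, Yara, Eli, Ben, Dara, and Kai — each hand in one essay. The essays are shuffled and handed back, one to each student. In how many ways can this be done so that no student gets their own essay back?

1854

Count assignments avoiding every fixed point. For any j of the 7 students fixed to their own essay, the other 7−j can be arranged in (7−j)! ways.
By inclusion–exclusion this is Σ_{j=0}^{7} (−1)^j C(7,j)·(7−j)!.
Computing: 5040 − 5040 + 2520 − 840 + 210 − 42 + 7 − 1 = 1854.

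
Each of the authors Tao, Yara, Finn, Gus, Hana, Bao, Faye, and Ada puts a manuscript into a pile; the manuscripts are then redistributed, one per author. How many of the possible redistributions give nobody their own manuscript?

Let Aᵢ be the assignments in which author i gets their own manuscript. We want the size of the complement of A₁∪…∪A_8.
By inclusion–exclusion this is Σ_{j=0}^{8} (−1)^j C(8,j)·(8−j)!.
Computing: 40320 − 40320 + 20160 − 6720 + 1680 − 336 + 56 − 8 + 1 = 14833.

14833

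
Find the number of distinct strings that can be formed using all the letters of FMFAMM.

60

Letter multiplicities in FMFAMM: A×1, F×2, M×3.
Dividing 6! = 720 by 3!·2! = 12 for the repeated letters gives 60.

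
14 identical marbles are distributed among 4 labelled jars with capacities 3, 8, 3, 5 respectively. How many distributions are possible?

Ignoring the caps, the number of non-negative solutions to x_1+…+x_4 = 14 is C(17,3) = 680.
Subtract solutions that violate a single cap (substitute x_i' = x_i − (cap_i+1)): x_1 ≥ 4 gives C(13,3) = 286; x_2 ≥ 9 gives C(8,3) = 56; x_3 ≥ 4 gives C(13,3) = 286; x_4 ≥ 6 gives C(11,3) = 165. Together 793.
Add back pairs where two caps are both exceeded: 4 + 84 + 35 + 4 + 0 + 35 = 162.
Subtract triples: 0 + 0 + 1 + 0 = 1.
By inclusion–exclusion the count is 680 − 793 + 162 − 1 = 48.

48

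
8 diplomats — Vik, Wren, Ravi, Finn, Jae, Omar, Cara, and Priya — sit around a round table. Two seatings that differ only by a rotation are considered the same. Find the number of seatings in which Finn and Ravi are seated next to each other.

1440

Glue Finn and Ravi into a block (2 internal orders). Seating 7 units around a circle gives (6)! arrangements.
So 2 × (6)! = 2 × 720 = 1440.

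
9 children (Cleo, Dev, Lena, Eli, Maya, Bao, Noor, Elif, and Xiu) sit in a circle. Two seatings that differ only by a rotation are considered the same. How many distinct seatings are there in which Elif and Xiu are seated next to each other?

Glue Elif and Xiu into a block (2 internal orders). Seating 8 units around a circle gives (7)! arrangements.
So 2 × (7)! = 2 × 5040 = 10080.

10080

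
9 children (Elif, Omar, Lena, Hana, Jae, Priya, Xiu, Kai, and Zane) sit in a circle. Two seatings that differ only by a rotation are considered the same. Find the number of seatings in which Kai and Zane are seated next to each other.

Glue Kai and Zane into a block (2 internal orders). Seating 8 units around a circle gives (7)! arrangements.
So 2 × (7)! = 2 × 5040 = 10080.

10080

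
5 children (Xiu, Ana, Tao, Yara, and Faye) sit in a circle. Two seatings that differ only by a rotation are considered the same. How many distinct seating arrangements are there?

Around a circle, 5 distinct people have 5!/5 = (4)! = 24 rotationally distinct seatings.

24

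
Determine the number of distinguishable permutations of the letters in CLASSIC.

1260

CLASSIC has 7 letters with C appearing twice and S appearing twice.
The number of distinct arrangements is 7!/(2!·2!) = 5040/4 = 1260.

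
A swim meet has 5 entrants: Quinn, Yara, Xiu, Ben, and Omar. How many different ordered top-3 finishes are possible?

This is an ordered selection of 3 from 5: P(5,3).
That gives 5 × 4 × 3 = 60.

60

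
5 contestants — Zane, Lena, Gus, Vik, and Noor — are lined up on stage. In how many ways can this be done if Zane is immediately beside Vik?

Place the 3 others and the Zane-Vik pair as 4 objects in a line; the pair has 2 internal arrangements.
So the count is 2·(4)! = 48.

48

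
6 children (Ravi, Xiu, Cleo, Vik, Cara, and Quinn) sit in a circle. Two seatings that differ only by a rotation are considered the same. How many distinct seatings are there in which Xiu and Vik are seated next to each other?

48

Glue Xiu and Vik into a block (2 internal orders). Seating 5 units around a circle gives (4)! arrangements.
So 2 × (4)! = 2 × 24 = 48.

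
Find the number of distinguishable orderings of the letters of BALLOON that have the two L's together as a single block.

360

Treat the 2 copies of L as a single block. The multiset to arrange is then {LL, A, B, N, O, O}, 6 items in all.
That gives (6)!/(2!) = 360 arrangements.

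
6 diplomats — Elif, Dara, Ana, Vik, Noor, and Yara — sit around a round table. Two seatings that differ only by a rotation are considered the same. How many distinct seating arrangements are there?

120

Around a circle, 6 distinct people have 6!/6 = (5)! = 120 rotationally distinct seatings.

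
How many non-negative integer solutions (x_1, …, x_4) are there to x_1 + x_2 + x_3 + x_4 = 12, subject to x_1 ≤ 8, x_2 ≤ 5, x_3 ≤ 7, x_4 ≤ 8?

Ignoring the caps, the number of non-negative solutions to x_1+…+x_4 = 12 is C(15,3) = 455.
Subtract solutions that violate a single cap (substitute x_i' = x_i − (cap_i+1)): x_1 ≥ 9 gives C(6,3) = 20; x_2 ≥ 6 gives C(9,3) = 84; x_3 ≥ 8 gives C(7,3) = 35; x_4 ≥ 9 gives C(6,3) = 20. Together 159.
No two caps can be exceeded simultaneously, so the pair terms are all 0.
By inclusion–exclusion the count is 455 − 159 + 0 = 296.

296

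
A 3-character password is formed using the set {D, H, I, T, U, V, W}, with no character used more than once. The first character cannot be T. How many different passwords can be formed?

The first character has 7−1 = 6 choices (anything except T).
The remaining 2 characters are filled from the other 6 symbols without repetition: 6 × 5 = 30.
Total: 6 × 30 = 180.

180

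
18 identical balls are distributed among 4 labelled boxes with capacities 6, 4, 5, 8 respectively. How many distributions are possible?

55

By stars and bars, unrestricted non-negative solutions to x_1+…+x_4 = 18 number C(18+3,3) = 1330.
Subtract solutions that violate a single cap (substitute x_i' = x_i − (cap_i+1)): x_1 ≥ 7 gives C(14,3) = 364; x_2 ≥ 5 gives C(16,3) = 560; x_3 ≥ 6 gives C(15,3) = 455; x_4 ≥ 9 gives C(12,3) = 220. Together 1599.
Add back pairs where two caps are both exceeded: 84 + 56 + 10 + 120 + 35 + 20 = 325.
Subtract triples: 1 + 0 + 0 + 0 = 1.
By inclusion–exclusion the count is 1330 − 1599 + 325 − 1 = 55.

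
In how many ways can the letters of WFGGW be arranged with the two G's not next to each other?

Total arrangements of WFGGW: 5!/(2!·2!) = 30.
Arrangements with the G's together: treat GG as one letter, giving (4)!/(2!) = 12.
Hence 30 − 12 = 18.

18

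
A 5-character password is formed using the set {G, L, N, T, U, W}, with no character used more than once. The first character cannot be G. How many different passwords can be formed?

The first character has 6−1 = 5 choices (anything except G).
The remaining 4 characters are filled from the other 5 symbols without repetition: 5 × 4 × 3 × 2 = 120.
Total: 5 × 120 = 600.

600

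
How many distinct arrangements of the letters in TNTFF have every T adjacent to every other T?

Treat the 2 copies of T as a single block. The multiset to arrange is then {TT, F, F, N}, 4 items in all.
That gives (4)!/(2!) = 12 arrangements.

12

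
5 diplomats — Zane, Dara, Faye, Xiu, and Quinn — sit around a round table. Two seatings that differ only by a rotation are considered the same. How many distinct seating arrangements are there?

Around a circle, 5 distinct people have 5!/5 = (4)! = 24 rotationally distinct seatings.

24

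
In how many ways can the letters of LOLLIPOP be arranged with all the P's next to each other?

Treat the 2 copies of P as a single block. The multiset to arrange is then {PP, I, L, L, L, O, O}, 7 items in all.
That gives (7)!/(3!·2!) = 420 arrangements.

420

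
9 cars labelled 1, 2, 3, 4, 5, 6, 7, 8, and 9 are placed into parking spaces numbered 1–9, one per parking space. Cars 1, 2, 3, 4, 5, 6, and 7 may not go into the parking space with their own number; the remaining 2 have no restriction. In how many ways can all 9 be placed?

Let Aᵢ (for 1 ≤ i ≤ 7) be the placements that put car i in its forbidden parking space. Any j of these fix j positions, leaving (9−j)! ways to fill the rest, and there are C(7,j) ways to pick which j.
By inclusion–exclusion, the number of valid placements is Σ_{j=0}^{7} (−1)^j C(7,j)·(9−j)!.
Computing: 362880 − 282240 + 105840 − 25200 + 4200 − 504 + 42 − 2 = 165016.

165016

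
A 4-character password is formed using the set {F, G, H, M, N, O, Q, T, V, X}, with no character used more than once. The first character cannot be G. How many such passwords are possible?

The first character has 10−1 = 9 choices (anything except G).
The remaining 3 characters are filled from the other 9 symbols without repetition: 9 × 8 × 7 = 504.
Total: 9 × 504 = 4536.

4536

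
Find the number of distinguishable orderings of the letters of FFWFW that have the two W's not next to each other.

There are 5!/(3!·2!) = 10 arrangements of FFWFW in total.
If the two W's are adjacent, glue them into one block, leaving 4 items to arrange: (4)!/(3!) = 4 ways.
Subtracting, 10 − 4 = 6 arrangements keep the W's apart.

6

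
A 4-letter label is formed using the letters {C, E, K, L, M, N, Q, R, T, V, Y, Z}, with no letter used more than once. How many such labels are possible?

11880

With no repetition, fill the 4 letters in order: 12 choices, then 11, down to 9.
That product is 12 × 11 × 10 × 9 = 11880.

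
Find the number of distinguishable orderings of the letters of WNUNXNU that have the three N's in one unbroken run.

Treat the 3 copies of N as a single block. The multiset to arrange is then {NNN, U, U, W, X}, 5 items in all.
That gives (5)!/(2!) = 60 arrangements.

60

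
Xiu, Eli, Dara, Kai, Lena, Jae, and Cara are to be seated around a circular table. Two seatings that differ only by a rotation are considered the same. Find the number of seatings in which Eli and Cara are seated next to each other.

240

Treat {Eli, Cara} as one unit (2 internal orders) and seat the resulting 6 units around the table: (5)! circular arrangements.
So 2 × (5)! = 2 × 120 = 240.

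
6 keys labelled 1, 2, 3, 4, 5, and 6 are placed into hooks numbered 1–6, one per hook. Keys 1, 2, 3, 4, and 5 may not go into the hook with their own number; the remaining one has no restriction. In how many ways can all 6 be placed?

Let Aᵢ (for 1 ≤ i ≤ 5) be the placements that put key i in its forbidden hook. Any j of these fix j positions, leaving (6−j)! ways to fill the rest, and there are C(5,j) ways to pick which j.
By inclusion–exclusion, the number of valid placements is Σ_{j=0}^{5} (−1)^j C(5,j)·(6−j)!.
Computing: 720 − 600 + 240 − 60 + 10 − 1 = 309.

309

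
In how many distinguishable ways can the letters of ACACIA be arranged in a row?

The 6 letters of ACACIA have repeats: A appearing 3 times and C appearing twice.
So there are 6! / (3!·2!) = 60 distinguishable arrangements.

60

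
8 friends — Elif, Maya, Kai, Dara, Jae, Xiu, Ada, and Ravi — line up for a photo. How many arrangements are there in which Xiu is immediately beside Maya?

Glue Xiu and Maya into one block (2 internal orders), leaving 7 units to arrange in a row.
That gives 2 × 7! = 2 × 5040 = 10080.

10080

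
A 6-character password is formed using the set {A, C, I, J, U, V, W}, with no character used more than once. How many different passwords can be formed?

5040

With no repetition, fill the 6 characters in order: 7 choices, then 6, down to 2.
That product is 7 × 6 × 5 × 4 × 3 × 2 = 5040.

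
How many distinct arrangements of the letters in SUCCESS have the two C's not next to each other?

Total arrangements of SUCCESS: 7!/(3!·2!) = 420.
Arrangements with the C's together: treat CC as one letter, giving (6)!/(3!) = 120.
Subtracting, 420 − 120 = 300 arrangements keep the C's apart.

300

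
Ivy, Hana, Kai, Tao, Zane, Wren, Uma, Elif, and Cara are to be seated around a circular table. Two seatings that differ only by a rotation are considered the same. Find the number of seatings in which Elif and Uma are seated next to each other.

Glue Elif and Uma into a block (2 internal orders). Seating 8 units around a circle gives (7)! arrangements.
So 2 × (7)! = 2 × 5040 = 10080.

10080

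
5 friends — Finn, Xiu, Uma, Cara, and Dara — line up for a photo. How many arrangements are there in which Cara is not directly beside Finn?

72

There are 5! = 120 arrangements in all. If Cara and Finn are adjacent, merging them into one block gives 2·(4)! = 48 arrangements.
Complementary counting: 120 − 48 = 72.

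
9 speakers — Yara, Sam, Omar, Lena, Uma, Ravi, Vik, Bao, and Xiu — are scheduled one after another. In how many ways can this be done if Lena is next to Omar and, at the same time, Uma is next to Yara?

Treat {Lena,Omar} as one block (2 orders) and {Uma,Yara} as another (2 orders).
That leaves 7 units to arrange: 2 × 2 × 7! = 4 × 5040 = 20160.

20160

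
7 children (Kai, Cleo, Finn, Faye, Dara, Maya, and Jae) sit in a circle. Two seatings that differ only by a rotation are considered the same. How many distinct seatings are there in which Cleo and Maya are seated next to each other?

240

Glue Cleo and Maya into a block (2 internal orders). Seating 6 units around a circle gives (5)! arrangements.
So 2 × (5)! = 2 × 120 = 240.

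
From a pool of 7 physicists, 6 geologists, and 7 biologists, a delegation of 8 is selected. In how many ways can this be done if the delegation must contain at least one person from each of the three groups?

With no constraint there are C(20,8) = 125970 possible selections.
Selections missing a whole group: no physicists → C(13,8) = 1287; no geologists → C(14,8) = 3003; no biologists → C(13,8) = 1287.
Add back selections omitting two groups (i.e. drawn from a single group): C(7,8) + C(6,8) + C(7,8) = 0.
By inclusion–exclusion: 125970 − 5577 + 0 = 120393.

120393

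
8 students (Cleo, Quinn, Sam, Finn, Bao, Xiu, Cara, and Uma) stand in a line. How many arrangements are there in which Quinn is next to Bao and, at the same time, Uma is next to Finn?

Treat {Quinn,Bao} as one block (2 orders) and {Uma,Finn} as another (2 orders).
That leaves 6 units to arrange: 2 × 2 × 6! = 4 × 720 = 2880.

2880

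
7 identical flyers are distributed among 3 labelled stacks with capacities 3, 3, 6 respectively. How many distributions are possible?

By stars and bars, unrestricted non-negative solutions to x_1+…+x_3 = 7 number C(7+2,2) = 36.
Subtract solutions that violate a single cap (substitute x_i' = x_i − (cap_i+1)): x_1 ≥ 4 gives C(5,2) = 10; x_2 ≥ 4 gives C(5,2) = 10; x_3 ≥ 7 gives C(2,2) = 1. Together 21.
No two caps can be exceeded simultaneously, so the pair terms are all 0.
By inclusion–exclusion the count is 36 − 21 + 0 = 15.

15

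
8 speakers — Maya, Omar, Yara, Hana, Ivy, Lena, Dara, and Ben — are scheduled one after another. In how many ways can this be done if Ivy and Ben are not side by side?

There are 8! = 40320 arrangements in all. If Ivy and Ben are adjacent, merging them into one block gives 2·(7)! = 10080 arrangements.
So 40320 − 10080 = 30240 arrangements keep them apart.

30240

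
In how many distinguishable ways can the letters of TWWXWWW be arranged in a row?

42

TWWXWWW has 7 letters with W appearing 5 times.
Dividing 7! = 5040 by 5! = 120 for the repeated letters gives 42.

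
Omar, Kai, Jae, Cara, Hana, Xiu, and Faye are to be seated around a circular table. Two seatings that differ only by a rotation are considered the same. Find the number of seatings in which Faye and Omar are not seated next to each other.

Without the restriction there are (6)! = 720 seatings.
Those with Faye next to Omar: fuse the pair into one unit and seat 6 units around a circle — 2·(5)! = 240.
Subtracting, 720 − 240 = 480.

480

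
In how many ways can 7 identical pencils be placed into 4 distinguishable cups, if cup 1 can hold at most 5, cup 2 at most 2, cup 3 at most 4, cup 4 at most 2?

40

By stars and bars, unrestricted non-negative solutions to x_1+…+x_4 = 7 number C(7+3,3) = 120.
Subtract solutions that violate a single cap (substitute x_i' = x_i − (cap_i+1)): x_1 ≥ 6 gives C(4,3) = 4; x_2 ≥ 3 gives C(7,3) = 35; x_3 ≥ 5 gives C(5,3) = 10; x_4 ≥ 3 gives C(7,3) = 35. Together 84.
Add back pairs where two caps are both exceeded: 0 + 0 + 0 + 0 + 4 + 0 = 4.
By inclusion–exclusion the count is 120 − 84 + 4 = 40.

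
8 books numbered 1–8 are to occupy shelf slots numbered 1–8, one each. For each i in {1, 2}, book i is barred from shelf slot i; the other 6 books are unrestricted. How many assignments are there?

Let Aᵢ (for i ∈ {1, 2}) be the placements that put book i in its forbidden shelf slot. Any j of these fix j positions, leaving (8−j)! ways to fill the rest, and there are C(2,j) ways to pick which j.
By inclusion–exclusion, the number of valid placements is Σ_{j=0}^{2} (−1)^j C(2,j)·(8−j)!.
Computing: 40320 − 10080 + 720 = 30960.

30960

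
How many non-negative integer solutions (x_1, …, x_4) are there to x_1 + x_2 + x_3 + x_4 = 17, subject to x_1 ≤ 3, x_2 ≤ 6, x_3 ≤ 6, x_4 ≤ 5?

Ignoring the caps, the number of non-negative solutions to x_1+…+x_4 = 17 is C(20,3) = 1140.
Subtract solutions that violate a single cap (substitute x_i' = x_i − (cap_i+1)): x_1 ≥ 4 gives C(16,3) = 560; x_2 ≥ 7 gives C(13,3) = 286; x_3 ≥ 7 gives C(13,3) = 286; x_4 ≥ 6 gives C(14,3) = 364. Together 1496.
Add back pairs where two caps are both exceeded: 84 + 84 + 120 + 20 + 35 + 35 = 378.
Subtract triples: 0 + 1 + 1 + 0 = 2.
By inclusion–exclusion the count is 1140 − 1496 + 378 − 2 = 20.

20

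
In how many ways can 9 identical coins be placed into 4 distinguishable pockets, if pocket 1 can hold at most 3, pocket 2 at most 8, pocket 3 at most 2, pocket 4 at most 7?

85

Ignoring the caps, the number of non-negative solutions to x_1+…+x_4 = 9 is C(12,3) = 220.
Subtract solutions that violate a single cap (substitute x_i' = x_i − (cap_i+1)): x_1 ≥ 4 gives C(8,3) = 56; x_2 ≥ 9 gives C(3,3) = 1; x_3 ≥ 3 gives C(9,3) = 84; x_4 ≥ 8 gives C(4,3) = 4. Together 145.
Add back pairs where two caps are both exceeded: 0 + 10 + 0 + 0 + 0 + 0 = 10.
By inclusion–exclusion the count is 220 − 145 + 10 = 85.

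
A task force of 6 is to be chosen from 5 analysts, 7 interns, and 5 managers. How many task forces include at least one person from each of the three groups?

With no constraint there are C(17,6) = 12376 possible selections.
Selections missing a whole group: no analysts → C(12,6) = 924; no interns → C(10,6) = 210; no managers → C(12,6) = 924.
Add back selections omitting two groups (i.e. drawn from a single group): C(5,6) + C(7,6) + C(5,6) = 7.
By inclusion–exclusion: 12376 − 2058 + 7 = 10325.

10325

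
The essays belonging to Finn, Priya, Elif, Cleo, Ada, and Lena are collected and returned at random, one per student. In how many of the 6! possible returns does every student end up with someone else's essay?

265

This is the derangement count D_6: permutations of 6 items with no fixed point.
By inclusion–exclusion this is Σ_{j=0}^{6} (−1)^j C(6,j)·(6−j)!.
Computing: 720 − 720 + 360 − 120 + 30 − 6 + 1 = 265.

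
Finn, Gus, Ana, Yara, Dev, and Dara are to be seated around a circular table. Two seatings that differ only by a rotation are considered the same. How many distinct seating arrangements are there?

Fix one person's seat to break rotational symmetry; the remaining 5 people can be arranged in (5)! = 120 ways.

120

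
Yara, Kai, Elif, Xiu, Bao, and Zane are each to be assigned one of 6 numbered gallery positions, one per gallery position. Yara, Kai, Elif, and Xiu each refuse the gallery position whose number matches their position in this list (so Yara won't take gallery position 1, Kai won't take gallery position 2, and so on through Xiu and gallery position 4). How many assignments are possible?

Let Aᵢ (for 1 ≤ i ≤ 4) be the placements that put person i in their forbidden gallery position. Any j of these fix j positions, leaving (6−j)! ways to fill the rest, and there are C(4,j) ways to pick which j.
By inclusion–exclusion, the number of valid placements is Σ_{j=0}^{4} (−1)^j C(4,j)·(6−j)!.
Computing: 720 − 480 + 144 − 24 + 2 = 362.

362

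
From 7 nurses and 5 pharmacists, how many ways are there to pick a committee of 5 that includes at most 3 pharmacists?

Split by how many pharmacists are chosen (0 through 3).
Sum: C(5,0)·C(7,5) + C(5,1)·C(7,4) + C(5,2)·C(7,3) + C(5,3)·C(7,2) = 21 + 175 + 350 + 210 = 756.

756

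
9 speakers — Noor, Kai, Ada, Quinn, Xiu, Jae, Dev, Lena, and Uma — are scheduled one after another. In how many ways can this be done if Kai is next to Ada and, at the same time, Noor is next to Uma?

Treat {Kai,Ada} as one block (2 orders) and {Noor,Uma} as another (2 orders).
That leaves 7 units to arrange: 2 × 2 × 7! = 4 × 5040 = 20160.

20160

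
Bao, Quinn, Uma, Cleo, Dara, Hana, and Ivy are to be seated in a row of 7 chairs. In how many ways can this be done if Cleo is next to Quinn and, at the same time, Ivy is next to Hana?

480

Treat {Cleo,Quinn} as one block (2 orders) and {Ivy,Hana} as another (2 orders).
That leaves 5 units to arrange: 2 × 2 × 5! = 4 × 120 = 480.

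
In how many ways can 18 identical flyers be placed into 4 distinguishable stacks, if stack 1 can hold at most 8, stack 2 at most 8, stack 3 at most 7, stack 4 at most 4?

179

Ignoring the caps, the number of non-negative solutions to x_1+…+x_4 = 18 is C(21,3) = 1330.
Subtract solutions that violate a single cap (substitute x_i' = x_i − (cap_i+1)): x_1 ≥ 9 gives C(12,3) = 220; x_2 ≥ 9 gives C(12,3) = 220; x_3 ≥ 8 gives C(13,3) = 286; x_4 ≥ 5 gives C(16,3) = 560. Together 1286.
Add back pairs where two caps are both exceeded: 1 + 4 + 35 + 4 + 35 + 56 = 135.
By inclusion–exclusion the count is 1330 − 1286 + 135 = 179.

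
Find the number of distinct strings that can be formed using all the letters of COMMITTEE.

45360

Letter multiplicities in COMMITTEE: C×1, E×2, I×1, M×2, O×1, T×2.
Dividing 9! = 362880 by 2!·2!·2! = 8 for the repeated letters gives 45360.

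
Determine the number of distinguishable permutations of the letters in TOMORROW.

3360

TOMORROW has 8 letters with O appearing 3 times and R appearing twice.
The number of distinct arrangements is 8!/(3!·2!) = 40320/12 = 3360.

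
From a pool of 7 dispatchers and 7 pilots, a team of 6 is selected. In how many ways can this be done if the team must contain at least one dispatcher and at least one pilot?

Unrestricted: C(14,6) = 3003 ways to pick any 6 of the 14.
Selections missing a whole group: no dispatchers → C(7,6) = 7; no pilots → C(7,6) = 7.
Both groups omitted at once is impossible, so 3003 − 14 = 2989.

2989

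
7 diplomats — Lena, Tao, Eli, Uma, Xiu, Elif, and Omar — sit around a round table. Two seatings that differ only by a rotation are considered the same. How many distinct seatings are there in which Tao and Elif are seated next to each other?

Glue Tao and Elif into a block (2 internal orders). Seating 6 units around a circle gives (5)! arrangements.
So 2 × (5)! = 2 × 120 = 240.

240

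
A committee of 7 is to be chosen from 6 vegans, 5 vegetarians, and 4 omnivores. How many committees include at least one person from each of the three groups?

Unrestricted: C(15,7) = 6435 ways to pick any 7 of the 15.
Subtract selections that omit an entire group: no vegans → C(9,7) = 36; no vegetarians → C(10,7) = 120; no omnivores → C(11,7) = 330.
Add back selections omitting two groups (i.e. drawn from a single group): C(6,7) + C(5,7) + C(4,7) = 0.
By inclusion–exclusion: 6435 − 486 + 0 = 5949.

5949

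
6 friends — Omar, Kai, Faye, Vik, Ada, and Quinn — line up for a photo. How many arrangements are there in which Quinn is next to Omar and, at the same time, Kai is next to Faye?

96

Treat {Quinn,Omar} as one block (2 orders) and {Kai,Faye} as another (2 orders).
That leaves 4 units to arrange: 2 × 2 × 4! = 4 × 24 = 96.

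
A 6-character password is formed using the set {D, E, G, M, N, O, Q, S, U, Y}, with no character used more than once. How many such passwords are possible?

Choose and order 6 of the 10 symbols: the first character has 10 options, the next 9, and so on down to 5.
10 × 9 × 8 × 7 × 6 × 5 = 151200.

151200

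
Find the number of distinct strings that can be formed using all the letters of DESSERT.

1260

DESSERT has 7 letters with E appearing twice and S appearing twice.
The number of distinct arrangements is 7!/(2!·2!) = 5040/4 = 1260.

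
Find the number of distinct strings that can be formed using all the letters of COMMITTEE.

45360

The 9 letters of COMMITTEE have repeats: E appearing twice, M appearing twice, and T appearing twice.
The number of distinct arrangements is 9!/(2!·2!·2!) = 362880/8 = 45360.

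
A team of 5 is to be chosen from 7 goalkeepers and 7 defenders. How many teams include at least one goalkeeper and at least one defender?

Unrestricted: C(14,5) = 2002 ways to pick any 5 of the 14.
Subtract selections that omit an entire group: no goalkeepers → C(7,5) = 21; no defenders → C(7,5) = 21.
Both groups omitted at once is impossible, so 2002 − 42 = 1960.

1960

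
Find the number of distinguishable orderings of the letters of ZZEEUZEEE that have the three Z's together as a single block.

42

Treat the 3 copies of Z as a single block. The multiset to arrange is then {ZZZ, E, E, E, E, E, U}, 7 items in all.
That gives (7)!/(5!) = 42 arrangements.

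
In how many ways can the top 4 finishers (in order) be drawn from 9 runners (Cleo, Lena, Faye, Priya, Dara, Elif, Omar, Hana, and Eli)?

3024

This is an ordered selection of 4 from 9: P(9,4).
That gives 9 × 8 × 7 × 6 = 3024.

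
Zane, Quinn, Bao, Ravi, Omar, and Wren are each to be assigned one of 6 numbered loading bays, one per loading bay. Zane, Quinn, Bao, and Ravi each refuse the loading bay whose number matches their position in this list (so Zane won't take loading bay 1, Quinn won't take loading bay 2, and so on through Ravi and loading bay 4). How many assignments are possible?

362

Let Aᵢ (for 1 ≤ i ≤ 4) be the placements that put person i in their forbidden loading bay. Any j of these fix j positions, leaving (6−j)! ways to fill the rest, and there are C(4,j) ways to pick which j.
By inclusion–exclusion, the number of valid placements is Σ_{j=0}^{4} (−1)^j C(4,j)·(6−j)!.
Computing: 720 − 480 + 144 − 24 + 2 = 362.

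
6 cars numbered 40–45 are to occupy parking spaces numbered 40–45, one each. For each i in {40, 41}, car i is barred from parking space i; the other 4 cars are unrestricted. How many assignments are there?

504

Let Aᵢ (for i ∈ {40, 41}) be the placements that put car i in its forbidden parking space. Any j of these fix j positions, leaving (6−j)! ways to fill the rest, and there are C(2,j) ways to pick which j.
By inclusion–exclusion, the number of valid placements is Σ_{j=0}^{2} (−1)^j C(2,j)·(6−j)!.
Computing: 720 − 240 + 24 = 504.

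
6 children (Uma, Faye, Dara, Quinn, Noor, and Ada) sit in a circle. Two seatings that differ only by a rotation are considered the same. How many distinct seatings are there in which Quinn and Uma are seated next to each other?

48

Treat {Quinn, Uma} as one unit (2 internal orders) and seat the resulting 5 units around the table: (4)! circular arrangements.
So 2 × (4)! = 2 × 24 = 48.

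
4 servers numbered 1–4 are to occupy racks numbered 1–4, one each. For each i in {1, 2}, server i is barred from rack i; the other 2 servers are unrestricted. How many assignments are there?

Let Aᵢ (for i ∈ {1, 2}) be the placements that put server i in its forbidden rack. Any j of these fix j positions, leaving (4−j)! ways to fill the rest, and there are C(2,j) ways to pick which j.
By inclusion–exclusion, the number of valid placements is Σ_{j=0}^{2} (−1)^j C(2,j)·(4−j)!.
Computing: 24 − 12 + 2 = 14.

14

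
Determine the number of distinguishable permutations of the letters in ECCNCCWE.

840

The 8 letters of ECCNCCWE have repeats: C appearing 4 times and E appearing twice.
Dividing 8! = 40320 by 4!·2! = 48 for the repeated letters gives 840.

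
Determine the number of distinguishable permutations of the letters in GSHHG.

GSHHG has 5 letters with G appearing twice and H appearing twice.
Dividing 5! = 120 by 2!·2! = 4 for the repeated letters gives 30.

30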